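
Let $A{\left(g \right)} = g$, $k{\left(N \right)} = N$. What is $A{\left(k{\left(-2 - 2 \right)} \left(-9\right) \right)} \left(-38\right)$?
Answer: $-1368$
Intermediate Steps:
$A{\left(k{\left(-2 - 2 \right)} \left(-9\right) \right)} \left(-38\right) = \left(-2 - 2\right) \left(-9\right) \left(-38\right) = \left(-4\right) \left(-9\right) \left(-38\right) = 36 \left(-38\right) = -1368$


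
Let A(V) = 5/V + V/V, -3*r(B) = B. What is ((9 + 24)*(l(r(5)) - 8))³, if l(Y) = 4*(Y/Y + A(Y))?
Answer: -62099136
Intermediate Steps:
r(B) = -B/3
A(V) = 1 + 5/V (A(V) = 5/V + 1 = 1 + 5/V)
l(Y) = 4 + 4*(5 + Y)/Y (l(Y) = 4*(Y/Y + (5 + Y)/Y) = 4*(1 + (5 + Y)/Y) = 4 + 4*(5 + Y)/Y)
((9 + 24)*(l(r(5)) - 8))³ = ((9 + 24)*((8 + 20/((-⅓*5))) - 8))³ = (33*((8 + 20/(-5/3)) - 8))³ = (33*((8 + 20*(-⅗)) - 8))³ = (33*((8 - 12) - 8))³ = (33*(-4 - 8))³ = (33*(-12))³ = (-396)³ = -62099136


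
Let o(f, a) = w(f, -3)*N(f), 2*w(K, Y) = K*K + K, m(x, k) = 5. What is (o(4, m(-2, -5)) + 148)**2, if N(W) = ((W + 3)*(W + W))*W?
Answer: 5702544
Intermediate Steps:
w(K, Y) = K/2 + K**2/2 (w(K, Y) = (K*K + K)/2 = (K**2 + K)/2 = (K + K**2)/2 = K/2 + K**2/2)
N(W) = 2*W**2*(3 + W) (N(W) = ((3 + W)*(2*W))*W = (2*W*(3 + W))*W = 2*W**2*(3 + W))
o(f, a) = f**3*(1 + f)*(3 + f) (o(f, a) = (f*(1 + f)/2)*(2*f**2*(3 + f)) = f**3*(1 + f)*(3 + f))
(o(4, m(-2, -5)) + 148)**2 = (4**3*(1 + 4)*(3 + 4) + 148)**2 = (64*5*7 + 148)**2 = (2240 + 148)**2 = 2388**2 = 5702544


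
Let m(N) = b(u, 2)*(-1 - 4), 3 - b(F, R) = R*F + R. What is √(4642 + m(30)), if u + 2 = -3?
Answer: √4587 ≈ 67.727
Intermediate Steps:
u = -5 (u = -2 - 3 = -5)
b(F, R) = 3 - R - F*R (b(F, R) = 3 - (R*F + R) = 3 - (F*R + R) = 3 - (R + F*R) = 3 + (-R - F*R) = 3 - R - F*R)
m(N) = -55 (m(N) = (3 - 1*2 - 1*(-5)*2)*(-1 - 4) = (3 - 2 + 10)*(-5) = 11*(-5) = -55)
√(4642 + m(30)) = √(4642 - 55) = √4587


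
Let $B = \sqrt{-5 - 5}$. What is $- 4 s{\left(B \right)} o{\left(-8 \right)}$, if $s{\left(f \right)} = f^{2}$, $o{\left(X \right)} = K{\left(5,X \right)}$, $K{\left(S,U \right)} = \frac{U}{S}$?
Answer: $-64$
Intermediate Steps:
$B = i \sqrt{10}$ ($B = \sqrt{-10} = i \sqrt{10} \approx 3.1623 i$)
$o{\left(X \right)} = \frac{X}{5}$
$- 4 s{\left(B \right)} o{\left(-8 \right)} = - 4 \left(i \sqrt{10}\right)^{2} \cdot \frac{1}{5} \left(-8\right) = \left(-4\right) \left(-10\right) \left(- \frac{8}{5}\right) = 40 \left(- \frac{8}{5}\right) = -64$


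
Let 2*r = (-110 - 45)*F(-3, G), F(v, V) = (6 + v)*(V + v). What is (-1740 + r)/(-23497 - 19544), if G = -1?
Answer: 270/14347 ≈ 0.018819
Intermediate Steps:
r = 930 (r = ((-110 - 45)*((-3)**2 + 6*(-1) + 6*(-3) - 1*(-3)))/2 = (-155*(9 - 6 - 18 + 3))/2 = (-155*(-12))/2 = (1/2)*1860 = 930)
(-1740 + r)/(-23497 - 19544) = (-1740 + 930)/(-23497 - 19544) = -810/(-43041) = -810*(-1/43041) = 270/14347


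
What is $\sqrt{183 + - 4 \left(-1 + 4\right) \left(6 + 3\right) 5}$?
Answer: $i \sqrt{357} \approx 18.894 i$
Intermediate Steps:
$\sqrt{183 + - 4 \left(-1 + 4\right) \left(6 + 3\right) 5} = \sqrt{183 + - 4 \cdot 3 \cdot 9 \cdot 5} = \sqrt{183 + \left(-4\right) 27 \cdot 5} = \sqrt{183 - 540} = \sqrt{-357} = i \sqrt{357}$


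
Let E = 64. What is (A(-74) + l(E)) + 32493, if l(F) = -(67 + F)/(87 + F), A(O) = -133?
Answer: 4886229/151 ≈ 32359.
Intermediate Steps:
l(F) = -(67 + F)/(87 + F)
(A(-74) + l(E)) + 32493 = (-133 + (-67 - 1*64)/(87 + 64)) + 32493 = (-133 + (-67 - 64)/151) + 32493 = (-133 + (1/151)*(-131)) + 32493 = (-133 - 131/151) + 32493 = -20214/151 + 32493 = 4886229/151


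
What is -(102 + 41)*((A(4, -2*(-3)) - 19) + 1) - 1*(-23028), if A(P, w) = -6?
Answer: 26460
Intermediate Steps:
-(102 + 41)*((A(4, -2*(-3)) - 19) + 1) - 1*(-23028) = -(102 + 41)*((-6 - 19) + 1) - 1*(-23028) = -143*(-25 + 1) + 23028 = -143*(-24) + 23028 = -1*(-3432) + 23028 = 3432 + 23028 = 26460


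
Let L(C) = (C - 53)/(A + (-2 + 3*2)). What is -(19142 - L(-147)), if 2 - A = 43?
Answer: -708054/37 ≈ -19137.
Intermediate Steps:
A = -41 (A = 2 - 1*43 = 2 - 43 = -41)
L(C) = 53/37 - C/37 (L(C) = (C - 53)/(-41 + (-2 + 3*2)) = (-53 + C)/(-41 + (-2 + 6)) = (-53 + C)/(-41 + 4) = (-53 + C)/(-37) = (-53 + C)*(-1/37) = 53/37 - C/37)
-(19142 - L(-147)) = -(19142 - (53/37 - 1/37*(-147))) = -(19142 - (53/37 + 147/37)) = -(19142 - 1*200/37) = -(19142 - 200/37) = -1*708054/37 = -708054/37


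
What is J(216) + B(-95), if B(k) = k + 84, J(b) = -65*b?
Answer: -14051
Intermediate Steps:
B(k) = 84 + k
J(216) + B(-95) = -65*216 + (84 - 95) = -14040 - 11 = -14051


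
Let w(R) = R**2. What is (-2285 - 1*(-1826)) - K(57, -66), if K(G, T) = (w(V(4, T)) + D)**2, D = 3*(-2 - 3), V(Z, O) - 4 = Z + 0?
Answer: -2860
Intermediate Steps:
V(Z, O) = 4 + Z (V(Z, O) = 4 + (Z + 0) = 4 + Z)
D = -15 (D = 3*(-5) = -15)
K(G, T) = 2401 (K(G, T) = ((4 + 4)**2 - 15)**2 = (8**2 - 15)**2 = (64 - 15)**2 = 49**2 = 2401)
(-2285 - 1*(-1826)) - K(57, -66) = (-2285 - 1*(-1826)) - 1*2401 = (-2285 + 1826) - 2401 = -459 - 2401 = -2860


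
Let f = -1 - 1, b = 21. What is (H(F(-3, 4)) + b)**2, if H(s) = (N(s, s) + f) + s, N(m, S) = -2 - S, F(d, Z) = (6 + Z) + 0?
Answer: 289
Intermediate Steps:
F(d, Z) = 6 + Z
f = -2
H(s) = -4 (H(s) = ((-2 - s) - 2) + s = (-4 - s) + s = -4)
(H(F(-3, 4)) + b)**2 = (-4 + 21)**2 = 17**2 = 289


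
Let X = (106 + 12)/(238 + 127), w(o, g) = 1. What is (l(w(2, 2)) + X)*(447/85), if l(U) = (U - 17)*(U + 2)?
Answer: -7778694/31025 ≈ -250.72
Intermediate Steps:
X = 118/365 ≈ 0.32329
l(U) = (-17 + U)*(2 + U)
(l(w(2, 2)) + X)*(447/85) = ((-34 + 1² - 15*1) + 118/365)*(447/85) = ((-34 + 1 - 15) + 118/365)*(447*(1/85)) = (-48 + 118/365)*(447/85) = -17402/365*447/85 = -7778694/31025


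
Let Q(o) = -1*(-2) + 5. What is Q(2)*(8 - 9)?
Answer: -7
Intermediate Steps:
Q(o) = 7 (Q(o) = 2 + 5 = 7)
Q(2)*(8 - 9) = 7*(8 - 9) = 7*(-1) = -7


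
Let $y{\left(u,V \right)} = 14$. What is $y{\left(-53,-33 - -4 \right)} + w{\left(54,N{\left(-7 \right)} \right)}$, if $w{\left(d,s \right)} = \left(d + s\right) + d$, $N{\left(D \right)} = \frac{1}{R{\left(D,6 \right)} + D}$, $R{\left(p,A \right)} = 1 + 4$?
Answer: $\frac{243}{2} \approx 121.5$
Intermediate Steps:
$R{\left(p,A \right)} = 5$
$N{\left(D \right)} = \frac{1}{5 + D}$
$w{\left(d,s \right)} = s + 2 d$
$y{\left(-53,-33 - -4 \right)} + w{\left(54,N{\left(-7 \right)} \right)} = 14 + \left(\frac{1}{5 - 7} + 2 \cdot 54\right) = 14 + \left(\frac{1}{-2} + 108\right) = 14 + \left(- \frac{1}{2} + 108\right) = 14 + \frac{215}{2} = \frac{243}{2}$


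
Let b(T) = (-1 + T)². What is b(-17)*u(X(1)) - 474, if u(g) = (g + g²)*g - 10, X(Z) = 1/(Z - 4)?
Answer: -3690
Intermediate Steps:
X(Z) = 1/(-4 + Z)
u(g) = -10 + g*(g + g²) (u(g) = g*(g + g²) - 10 = -10 + g*(g + g²))
b(-17)*u(X(1)) - 474 = (-1 - 17)²*(-10 + (1/(-4 + 1))² + (1/(-4 + 1))³) - 474 = (-18)²*(-10 + (1/(-3))² + (1/(-3))³) - 474 = 324*(-10 + (-⅓)² + (-⅓)³) - 474 = 324*(-10 + ⅑ - 1/27) - 474 = 324*(-268/27) - 474 = -3216 - 474 = -3690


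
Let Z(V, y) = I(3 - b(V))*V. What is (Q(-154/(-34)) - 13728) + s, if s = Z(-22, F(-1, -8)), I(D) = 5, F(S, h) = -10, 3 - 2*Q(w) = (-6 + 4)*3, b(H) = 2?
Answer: -27667/2 ≈ -13834.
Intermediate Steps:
Q(w) = 9/2 (Q(w) = 3/2 - (-6 + 4)*3/2 = 3/2 - (-1)*3 = 3/2 - ½*(-6) = 3/2 + 3 = 9/2)
Z(V, y) = 5*V
s = -110 (s = 5*(-22) = -110)
(Q(-154/(-34)) - 13728) + s = (9/2 - 13728) - 110 = -27447/2 - 110 = -27667/2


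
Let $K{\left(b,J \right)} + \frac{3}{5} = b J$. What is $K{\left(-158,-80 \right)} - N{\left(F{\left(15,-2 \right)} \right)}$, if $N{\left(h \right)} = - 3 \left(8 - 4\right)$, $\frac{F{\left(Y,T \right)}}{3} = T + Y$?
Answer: $\frac{63257}{5} \approx 12651.0$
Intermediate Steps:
$K{\left(b,J \right)} = - \frac{3}{5} + J b$ ($K{\left(b,J \right)} = - \frac{3}{5} + b J = - \frac{3}{5} + J b$)
$F{\left(Y,T \right)} = 3 T + 3 Y$ ($F{\left(Y,T \right)} = 3 \left(T + Y\right) = 3 T + 3 Y$)
$N{\left(h \right)} = -12$ ($N{\left(h \right)} = \left(-3\right) 4 = -12$)
$K{\left(-158,-80 \right)} - N{\left(F{\left(15,-2 \right)} \right)} = \left(- \frac{3}{5} - -12640\right) - -12 = \left(- \frac{3}{5} + 12640\right) + 12 = \frac{63197}{5} + 12 = \frac{63257}{5}$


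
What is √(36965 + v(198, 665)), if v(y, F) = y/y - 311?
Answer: √36655 ≈ 191.45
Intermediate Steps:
v(y, F) = -310 (v(y, F) = 1 - 311 = -310)
√(36965 + v(198, 665)) = √(36965 - 310) = √36655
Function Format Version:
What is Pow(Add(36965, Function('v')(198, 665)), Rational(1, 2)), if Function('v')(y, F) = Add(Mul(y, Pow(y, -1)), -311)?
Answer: Pow(36655, Rational(1, 2)) ≈ 191.45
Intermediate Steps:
Function('v')(y, F) = -310 (Function('v')(y, F) = Add(1, -311) = -310)
Pow(Add(36965, Function('v')(198, 665)), Rational(1, 2)) = Pow(Add(36965, -310), Rational(1, 2)) = Pow(36655, Rational(1, 2))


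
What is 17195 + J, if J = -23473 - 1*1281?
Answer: -7559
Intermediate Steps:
J = -24754 (J = -23473 - 1281 = -24754)
17195 + J = 17195 - 24754 = -7559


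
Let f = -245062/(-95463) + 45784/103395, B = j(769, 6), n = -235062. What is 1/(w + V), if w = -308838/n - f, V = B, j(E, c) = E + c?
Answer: 14321945880135/11075217493927858 ≈ 0.0012932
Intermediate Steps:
B = 775 (B = 769 + 6 = 775)
f = 9902954494/3290132295 (f = -245062*(-1/95463) + 45784*(1/103395) = 245062/95463 + 45784/103395 = 9902954494/3290132295 ≈ 3.0099)
V = 775
w = -24290563176767/14321945880135 (w = -308838/(-235062) - 1*9902954494/3290132295 = -308838*(-1/235062) - 9902954494/3290132295 = 51473/39177 - 9902954494/3290132295 = -24290563176767/14321945880135 ≈ -1.6960)
1/(w + V) = 1/(-24290563176767/14321945880135 + 775) = 1/(11075217493927858/14321945880135) = 14321945880135/11075217493927858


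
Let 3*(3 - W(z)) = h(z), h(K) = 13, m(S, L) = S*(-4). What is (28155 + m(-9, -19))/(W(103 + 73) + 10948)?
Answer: 84573/32840 ≈ 2.5753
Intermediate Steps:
m(S, L) = -4*S
W(z) = -4/3 (W(z) = 3 - ⅓*13 = 3 - 13/3 = -4/3)
(28155 + m(-9, -19))/(W(103 + 73) + 10948) = (28155 - 4*(-9))/(-4/3 + 10948) = (28155 + 36)/(32840/3) = 28191*(3/32840) = 84573/32840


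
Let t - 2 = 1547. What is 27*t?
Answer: 41823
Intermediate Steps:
t = 1549 (t = 2 + 1547 = 1549)
27*t = 27*1549 = 41823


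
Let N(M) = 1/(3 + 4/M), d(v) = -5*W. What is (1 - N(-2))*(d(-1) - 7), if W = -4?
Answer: 0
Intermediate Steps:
d(v) = 20 (d(v) = -5*(-4) = -1*(-20) = 20)
(1 - N(-2))*(d(-1) - 7) = (1 - (-2)/(4 + 3*(-2)))*(20 - 7) = (1 - (-2)/(4 - 6))*13 = (1 - (-2)/(-2))*13 = (1 - (-2)*(-1)/2)*13 = (1 - 1*1)*13 = (1 - 1)*13 = 0*13 = 0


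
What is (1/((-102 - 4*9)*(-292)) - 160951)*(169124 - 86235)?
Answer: -537591653439055/40296 ≈ -1.3341e+10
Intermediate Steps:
(1/((-102 - 4*9)*(-292)) - 160951)*(169124 - 86235) = (1/((-102 - 36)*(-292)) - 160951)*82889 = (1/(-138*(-292)) - 160951)*82889 = (1/40296 - 160951)*82889 = -6485681495/40296*82889 = -537591653439055/40296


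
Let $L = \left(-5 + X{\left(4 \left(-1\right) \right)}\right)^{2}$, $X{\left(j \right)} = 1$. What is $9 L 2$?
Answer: $288$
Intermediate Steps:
$L = 16$ ($L = \left(-5 + 1\right)^{2} = \left(-4\right)^{2} = 16$)
$9 L 2 = 9 \cdot 16 \cdot 2 = 144 \cdot 2 = 288$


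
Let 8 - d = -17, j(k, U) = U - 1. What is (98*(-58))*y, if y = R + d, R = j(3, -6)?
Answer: -102312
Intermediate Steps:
j(k, U) = -1 + U
d = 25 (d = 8 - 1*(-17) = 8 + 17 = 25)
R = -7 (R = -1 - 6 = -7)
y = 18 (y = -7 + 25 = 18)
(98*(-58))*y = (98*(-58))*18 = -5684*18 = -102312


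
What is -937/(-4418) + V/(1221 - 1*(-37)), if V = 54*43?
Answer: 5718671/2778922 ≈ 2.0579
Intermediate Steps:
V = 2322
-937/(-4418) + V/(1221 - 1*(-37)) = -937/(-4418) + 2322/(1221 - 1*(-37)) = -937*(-1/4418) + 2322/(1221 + 37) = 937/4418 + 2322/1258 = 937/4418 + 2322*(1/1258) = 937/4418 + 1161/629 = 5718671/2778922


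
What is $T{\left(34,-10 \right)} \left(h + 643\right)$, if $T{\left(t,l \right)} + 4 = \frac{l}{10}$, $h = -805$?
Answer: $810$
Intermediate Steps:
$T{\left(t,l \right)} = -4 + \frac{l}{10}$
$T{\left(34,-10 \right)} \left(h + 643\right) = \left(-4 + \frac{1}{10} \left(-10\right)\right) \left(-805 + 643\right) = \left(-4 - 1\right) \left(-162\right) = \left(-5\right) \left(-162\right) = 810$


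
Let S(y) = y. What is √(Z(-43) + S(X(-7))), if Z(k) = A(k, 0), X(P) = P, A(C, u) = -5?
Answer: 2*I*√3 ≈ 3.4641*I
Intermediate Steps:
Z(k) = -5
√(Z(-43) + S(X(-7))) = √(-5 - 7) = √(-12) = 2*I*√3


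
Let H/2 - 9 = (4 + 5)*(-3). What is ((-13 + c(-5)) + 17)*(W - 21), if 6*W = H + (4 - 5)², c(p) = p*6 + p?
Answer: 4991/6 ≈ 831.83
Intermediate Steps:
c(p) = 7*p (c(p) = 6*p + p = 7*p)
H = -36 (H = 18 + 2*((4 + 5)*(-3)) = 18 + 2*(9*(-3)) = 18 + 2*(-27) = 18 - 54 = -36)
W = -35/6 (W = (-36 + (4 - 5)²)/6 = (-36 + (-1)²)/6 = (-36 + 1)/6 = (⅙)*(-35) = -35/6 ≈ -5.8333)
((-13 + c(-5)) + 17)*(W - 21) = ((-13 + 7*(-5)) + 17)*(-35/6 - 21) = ((-13 - 35) + 17)*(-161/6) = (-48 + 17)*(-161/6) = -31*(-161/6) = 4991/6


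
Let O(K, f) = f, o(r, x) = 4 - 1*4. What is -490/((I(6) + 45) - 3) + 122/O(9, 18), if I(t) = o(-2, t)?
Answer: -44/9 ≈ -4.8889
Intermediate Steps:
o(r, x) = 0 (o(r, x) = 4 - 4 = 0)
I(t) = 0
-490/((I(6) + 45) - 3) + 122/O(9, 18) = -490/((0 + 45) - 3) + 122/18 = -490/(45 - 3) + 122*(1/18) = -490/42 + 61/9 = -490*1/42 + 61/9 = -35/3 + 61/9 = -44/9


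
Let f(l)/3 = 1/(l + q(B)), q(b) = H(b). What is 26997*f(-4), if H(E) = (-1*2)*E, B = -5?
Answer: 26997/2 ≈ 13499.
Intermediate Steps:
H(E) = -2*E
q(b) = -2*b
f(l) = 3/(10 + l) (f(l) = 3/(l - 2*(-5)) = 3/(l + 10) = 3/(10 + l))
26997*f(-4) = 26997*(3/(10 - 4)) = 26997*(3/6) = 26997*(3*(⅙)) = 26997*(½) = 26997/2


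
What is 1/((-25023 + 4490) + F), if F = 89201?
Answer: 1/68668 ≈ 1.4563e-5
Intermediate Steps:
1/((-25023 + 4490) + F) = 1/((-25023 + 4490) + 89201) = 1/(-20533 + 89201) = 1/68668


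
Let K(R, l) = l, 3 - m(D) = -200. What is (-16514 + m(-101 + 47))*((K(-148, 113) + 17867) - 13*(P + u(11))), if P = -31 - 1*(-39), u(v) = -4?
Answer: -292423608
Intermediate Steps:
m(D) = 203 (m(D) = 3 - 1*(-200) = 3 + 200 = 203)
P = 8 (P = -31 + 39 = 8)
(-16514 + m(-101 + 47))*((K(-148, 113) + 17867) - 13*(P + u(11))) = (-16514 + 203)*((113 + 17867) - 13*(8 - 4)) = -16311*(17980 - 13*4) = -16311*(17980 - 52) = -16311*17928 = -292423608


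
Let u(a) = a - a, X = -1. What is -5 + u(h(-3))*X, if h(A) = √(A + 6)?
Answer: -5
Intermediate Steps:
h(A) = √(6 + A)
u(a) = 0
-5 + u(h(-3))*X = -5 + 0*(-1) = -5 + 0 = -5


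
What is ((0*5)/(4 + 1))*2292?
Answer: 0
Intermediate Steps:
((0*5)/(4 + 1))*2292 = (0/5)*2292 = (0*(1/5))*2292 = 0*2292 = 0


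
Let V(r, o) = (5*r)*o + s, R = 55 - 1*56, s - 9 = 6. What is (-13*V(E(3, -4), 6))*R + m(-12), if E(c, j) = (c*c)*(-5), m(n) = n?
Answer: -17367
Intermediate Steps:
s = 15 (s = 9 + 6 = 15)
R = -1 (R = 55 - 56 = -1)
E(c, j) = -5*c² (E(c, j) = c²*(-5) = -5*c²)
V(r, o) = 15 + 5*o*r (V(r, o) = (5*r)*o + 15 = 5*o*r + 15 = 15 + 5*o*r)
(-13*V(E(3, -4), 6))*R + m(-12) = -13*(15 + 5*6*(-5*3²))*(-1) - 12 = -13*(15 + 5*6*(-5*9))*(-1) - 12 = -13*(15 + 5*6*(-45))*(-1) - 12 = -13*(15 - 1350)*(-1) - 12 = -13*(-1335)*(-1) - 12 = 17355*(-1) - 12 = -17355 - 12 = -17367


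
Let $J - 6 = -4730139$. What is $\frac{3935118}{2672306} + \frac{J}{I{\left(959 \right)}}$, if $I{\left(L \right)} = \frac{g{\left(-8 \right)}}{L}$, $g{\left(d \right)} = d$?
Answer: $\frac{6061053976757163}{10689224} \approx 5.6702 \cdot 10^{8}$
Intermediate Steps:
$J = -4730133$ ($J = 6 - 4730139 = -4730133$)
$I{\left(L \right)} = - \frac{8}{L}$
$\frac{3935118}{2672306} + \frac{J}{I{\left(959 \right)}} = \frac{3935118}{2672306} - \frac{4730133}{\left(-8\right) \frac{1}{959}} = 3935118 \cdot \frac{1}{2672306} - \frac{4730133}{\left(-8\right) \frac{1}{959}} = \frac{1967559}{1336153} - \frac{4730133}{- \frac{8}{959}} = \frac{1967559}{1336153} - - \frac{4536197547}{8} = \frac{1967559}{1336153} + \frac{4536197547}{8} = \frac{6061053976757163}{10689224}$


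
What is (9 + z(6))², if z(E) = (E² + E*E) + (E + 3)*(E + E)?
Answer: 35721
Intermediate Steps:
z(E) = 2*E² + 2*E*(3 + E) (z(E) = (E² + E²) + (3 + E)*(2*E) = 2*E² + 2*E*(3 + E))
(9 + z(6))² = (9 + 2*6*(3 + 2*6))² = (9 + 2*6*(3 + 12))² = (9 + 2*6*15)² = (9 + 180)² = 189² = 35721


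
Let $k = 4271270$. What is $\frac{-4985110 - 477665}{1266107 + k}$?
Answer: $- \frac{5462775}{5537377} \approx -0.98653$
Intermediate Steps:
$\frac{-4985110 - 477665}{1266107 + k} = \frac{-4985110 - 477665}{1266107 + 4271270} = - \frac{5462775}{5537377}$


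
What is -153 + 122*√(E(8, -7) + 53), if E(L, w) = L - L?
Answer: -153 + 122*√53 ≈ 735.17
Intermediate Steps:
E(L, w) = 0
-153 + 122*√(E(8, -7) + 53) = -153 + 122*√(0 + 53) = -153 + 122*√53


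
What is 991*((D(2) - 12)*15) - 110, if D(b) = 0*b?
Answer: -178490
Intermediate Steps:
D(b) = 0
991*((D(2) - 12)*15) - 110 = 991*((0 - 12)*15) - 110 = 991*(-12*15) - 110 = 991*(-180) - 110 = -178380 - 110 = -178490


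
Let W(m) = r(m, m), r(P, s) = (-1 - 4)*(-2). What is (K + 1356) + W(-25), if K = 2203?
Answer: 3569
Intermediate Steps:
r(P, s) = 10 (r(P, s) = -5*(-2) = 10)
W(m) = 10
(K + 1356) + W(-25) = (2203 + 1356) + 10 = 3559 + 10 = 3569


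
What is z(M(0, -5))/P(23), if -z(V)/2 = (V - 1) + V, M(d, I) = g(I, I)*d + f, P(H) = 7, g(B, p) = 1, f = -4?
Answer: 18/7 ≈ 2.5714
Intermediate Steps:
M(d, I) = -4 + d (M(d, I) = 1*d - 4 = d - 4 = -4 + d)
z(V) = 2 - 4*V (z(V) = -2*((V - 1) + V) = -2*((-1 + V) + V) = -2*(-1 + 2*V) = 2 - 4*V)
z(M(0, -5))/P(23) = (2 - 4*(-4 + 0))/7 = (2 - 4*(-4))*(1/7) = (2 + 16)*(1/7) = 18*(1/7) = 18/7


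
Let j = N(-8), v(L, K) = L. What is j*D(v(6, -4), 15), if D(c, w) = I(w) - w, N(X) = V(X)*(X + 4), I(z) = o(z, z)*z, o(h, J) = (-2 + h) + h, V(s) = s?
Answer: 12960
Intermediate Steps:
o(h, J) = -2 + 2*h
I(z) = z*(-2 + 2*z) (I(z) = (-2 + 2*z)*z = z*(-2 + 2*z))
N(X) = X*(4 + X) (N(X) = X*(X + 4) = X*(4 + X))
D(c, w) = -w + 2*w*(-1 + w) (D(c, w) = 2*w*(-1 + w) - w = -w + 2*w*(-1 + w))
j = 32 (j = -8*(4 - 8) = -8*(-4) = 32)
j*D(v(6, -4), 15) = 32*(15*(-3 + 2*15)) = 32*(15*(-3 + 30)) = 32*(15*27) = 32*405 = 12960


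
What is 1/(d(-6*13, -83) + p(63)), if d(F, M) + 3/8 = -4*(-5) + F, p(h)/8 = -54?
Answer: -8/3923 ≈ -0.0020393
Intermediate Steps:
p(h) = -432 (p(h) = 8*(-54) = -432)
d(F, M) = 157/8 + F (d(F, M) = -3/8 + (-4*(-5) + F) = -3/8 + (20 + F) = 157/8 + F)
1/(d(-6*13, -83) + p(63)) = 1/((157/8 - 6*13) - 432) = 1/((157/8 - 78) - 432) = 1/(-467/8 - 432) = 1/(-3923/8) = -8/3923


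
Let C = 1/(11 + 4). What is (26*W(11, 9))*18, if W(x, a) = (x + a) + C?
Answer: 46956/5 ≈ 9391.2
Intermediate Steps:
C = 1/15 ≈ 0.066667
W(x, a) = 1/15 + a + x (W(x, a) = (x + a) + 1/15 = (a + x) + 1/15 = 1/15 + a + x)
(26*W(11, 9))*18 = (26*(1/15 + 9 + 11))*18 = (26*(301/15))*18 = (7826/15)*18 = 46956/5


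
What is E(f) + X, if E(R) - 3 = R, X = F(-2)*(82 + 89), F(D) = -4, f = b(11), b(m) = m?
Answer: -670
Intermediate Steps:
f = 11
X = -684 (X = -4*(82 + 89) = -4*171 = -684)
E(R) = 3 + R
E(f) + X = (3 + 11) - 684 = 14 - 684 = -670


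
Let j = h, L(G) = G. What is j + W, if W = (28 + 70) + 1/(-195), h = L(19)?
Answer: 22814/195 ≈ 116.99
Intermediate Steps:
h = 19
j = 19
W = 19109/195 (W = 98 - 1/195 = 19109/195 ≈ 97.995)
j + W = 19 + 19109/195 = 22814/195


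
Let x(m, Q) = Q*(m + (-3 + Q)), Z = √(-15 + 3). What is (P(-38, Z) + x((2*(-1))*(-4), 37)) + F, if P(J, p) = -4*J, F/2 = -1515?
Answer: -1324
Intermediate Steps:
F = -3030 (F = 2*(-1515) = -3030)
Z = 2*I*√3 (Z = √(-12) = 2*I*√3 ≈ 3.4641*I)
x(m, Q) = Q*(-3 + Q + m)
(P(-38, Z) + x((2*(-1))*(-4), 37)) + F = (-4*(-38) + 37*(-3 + 37 + (2*(-1))*(-4))) - 3030 = (152 + 37*(-3 + 37 - 2*(-4))) - 3030 = (152 + 37*(-3 + 37 + 8)) - 3030 = (152 + 37*42) - 3030 = (152 + 1554) - 3030 = 1706 - 3030 = -1324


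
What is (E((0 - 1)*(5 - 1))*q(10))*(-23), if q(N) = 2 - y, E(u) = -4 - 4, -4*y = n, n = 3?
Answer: 506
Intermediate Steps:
y = -3/4 (y = -1/4*3 = -3/4 ≈ -0.75000)
E(u) = -8
q(N) = 11/4 (q(N) = 2 - 1*(-3/4) = 2 + 3/4 = 11/4)
(E((0 - 1)*(5 - 1))*q(10))*(-23) = -8*11/4*(-23) = -22*(-23) = 506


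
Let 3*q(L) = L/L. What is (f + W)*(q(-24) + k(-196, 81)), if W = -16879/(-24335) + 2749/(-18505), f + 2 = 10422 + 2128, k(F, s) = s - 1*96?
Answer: -16575828006848/90063835 ≈ -1.8405e+5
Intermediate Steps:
q(L) = ⅓ (q(L) = (L/L)/3 = (⅓)*1 = ⅓)
k(F, s) = -96 + s (k(F, s) = s - 96 = -96 + s)
f = 12548 (f = -2 + (10422 + 2128) = -2 + 12550 = 12548)
W = 49089796/90063835 (W = -16879*(-1/24335) + 2749*(-1/18505) = 16879/24335 - 2749/18505 = 49089796/90063835 ≈ 0.54506)
(f + W)*(q(-24) + k(-196, 81)) = (12548 + 49089796/90063835)*(⅓ + (-96 + 81)) = 1130170091376*(⅓ - 15)/90063835 = (1130170091376/90063835)*(-44/3) = -16575828006848/90063835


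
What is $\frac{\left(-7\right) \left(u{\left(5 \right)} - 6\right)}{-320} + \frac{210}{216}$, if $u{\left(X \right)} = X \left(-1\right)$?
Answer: $\frac{2107}{2880} \approx 0.7316$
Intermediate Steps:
$u{\left(X \right)} = - X$
$\frac{\left(-7\right) \left(u{\left(5 \right)} - 6\right)}{-320} + \frac{210}{216} = \frac{\left(-7\right) \left(\left(-1\right) 5 - 6\right)}{-320} + \frac{210}{216} = - 7 \left(-5 - 6\right) \left(- \frac{1}{320}\right) + 210 \cdot \frac{1}{216} = \left(-7\right) \left(-11\right) \left(- \frac{1}{320}\right) + \frac{35}{36} = 77 \left(- \frac{1}{320}\right) + \frac{35}{36} = - \frac{77}{320} + \frac{35}{36} = \frac{2107}{2880}$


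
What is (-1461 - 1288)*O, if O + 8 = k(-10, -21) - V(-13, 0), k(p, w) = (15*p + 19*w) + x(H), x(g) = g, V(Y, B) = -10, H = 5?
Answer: 1489958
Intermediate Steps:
k(p, w) = 5 + 15*p + 19*w (k(p, w) = (15*p + 19*w) + 5 = 5 + 15*p + 19*w)
O = -542 (O = -8 + ((5 + 15*(-10) + 19*(-21)) - 1*(-10)) = -8 + ((5 - 150 - 399) + 10) = -8 + (-544 + 10) = -8 - 534 = -542)
(-1461 - 1288)*O = (-1461 - 1288)*(-542) = -2749*(-542) = 1489958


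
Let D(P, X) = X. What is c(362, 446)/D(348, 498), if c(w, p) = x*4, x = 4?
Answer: 8/249 ≈ 0.032129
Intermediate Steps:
c(w, p) = 16 (c(w, p) = 4*4 = 16)
c(362, 446)/D(348, 498) = 16/498 = 16*(1/498) = 8/249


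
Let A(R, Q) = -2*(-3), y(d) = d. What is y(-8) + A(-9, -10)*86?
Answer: 508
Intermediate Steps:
A(R, Q) = 6
y(-8) + A(-9, -10)*86 = -8 + 6*86 = -8 + 516 = 508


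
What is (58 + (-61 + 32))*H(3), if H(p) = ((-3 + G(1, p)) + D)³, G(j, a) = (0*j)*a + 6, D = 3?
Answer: 6264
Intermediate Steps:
G(j, a) = 6 (G(j, a) = 0*a + 6 = 0 + 6 = 6)
H(p) = 216 (H(p) = ((-3 + 6) + 3)³ = (3 + 3)³ = 6³ = 216)
(58 + (-61 + 32))*H(3) = (58 + (-61 + 32))*216 = (58 - 29)*216 = 29*216 = 6264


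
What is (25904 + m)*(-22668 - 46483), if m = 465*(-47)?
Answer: -279992399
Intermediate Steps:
m = -21855
(25904 + m)*(-22668 - 46483) = (25904 - 21855)*(-22668 - 46483) = 4049*(-69151) = -279992399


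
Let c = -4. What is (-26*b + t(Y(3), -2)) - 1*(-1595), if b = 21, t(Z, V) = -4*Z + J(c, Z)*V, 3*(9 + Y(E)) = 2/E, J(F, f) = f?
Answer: 3305/3 ≈ 1101.7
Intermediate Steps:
Y(E) = -9 + 2/(3*E) (Y(E) = -9 + (2/E)/3 = -9 + 2/(3*E))
t(Z, V) = -4*Z + V*Z (t(Z, V) = -4*Z + Z*V = -4*Z + V*Z)
(-26*b + t(Y(3), -2)) - 1*(-1595) = (-26*21 + (-9 + (2/3)/3)*(-4 - 2)) - 1*(-1595) = (-546 + (-9 + (2/3)*(1/3))*(-6)) + 1595 = (-546 + (-9 + 2/9)*(-6)) + 1595 = (-546 - 79/9*(-6)) + 1595 = (-546 + 158/3) + 1595 = -1480/3 + 1595 = 3305/3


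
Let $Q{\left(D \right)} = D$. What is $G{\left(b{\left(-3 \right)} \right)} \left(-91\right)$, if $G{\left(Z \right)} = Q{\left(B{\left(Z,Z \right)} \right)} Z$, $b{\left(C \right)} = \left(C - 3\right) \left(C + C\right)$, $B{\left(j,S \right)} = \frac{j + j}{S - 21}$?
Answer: $- \frac{78624}{5} \approx -15725.0$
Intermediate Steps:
$B{\left(j,S \right)} = \frac{2 j}{-21 + S}$ ($B{\left(j,S \right)} = \frac{2 j}{S - 21} = \frac{2 j}{-21 + S}$)
$b{\left(C \right)} = 2 C \left(-3 + C\right)$ ($b{\left(C \right)} = \left(-3 + C\right) 2 C = 2 C \left(-3 + C\right)$)
$G{\left(Z \right)} = \frac{2 Z^{2}}{-21 + Z}$ ($G{\left(Z \right)} = \frac{2 Z}{-21 + Z} Z = \frac{2 Z^{2}}{-21 + Z}$)
$G{\left(b{\left(-3 \right)} \right)} \left(-91\right) = \frac{2 \left(2 \left(-3\right) \left(-3 - 3\right)\right)^{2}}{-21 + 2 \left(-3\right) \left(-3 - 3\right)} \left(-91\right) = \frac{2 \left(2 \left(-3\right) \left(-6\right)\right)^{2}}{-21 + 2 \left(-3\right) \left(-6\right)} \left(-91\right) = \frac{2 \cdot 36^{2}}{-21 + 36} \left(-91\right) = 2 \cdot 1296 \cdot \frac{1}{15} \left(-91\right) = \frac{864}{5} \left(-91\right) = - \frac{78624}{5}$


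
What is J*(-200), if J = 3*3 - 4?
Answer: -1000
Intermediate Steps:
J = 5 (J = 9 - 4 = 5)
J*(-200) = 5*(-200) = -1000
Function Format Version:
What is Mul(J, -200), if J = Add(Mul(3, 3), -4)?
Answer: -1000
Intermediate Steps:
J = 5 (J = Add(9, -4) = 5)
Mul(J, -200) = Mul(5, -200) = -1000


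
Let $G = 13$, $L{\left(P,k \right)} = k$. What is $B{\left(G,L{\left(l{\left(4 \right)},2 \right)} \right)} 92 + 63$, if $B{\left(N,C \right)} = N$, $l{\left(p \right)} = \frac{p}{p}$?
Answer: $1259$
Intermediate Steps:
$l{\left(p \right)} = 1$
$B{\left(G,L{\left(l{\left(4 \right)},2 \right)} \right)} 92 + 63 = 13 \cdot 92 + 63 = 1196 + 63 = 1259$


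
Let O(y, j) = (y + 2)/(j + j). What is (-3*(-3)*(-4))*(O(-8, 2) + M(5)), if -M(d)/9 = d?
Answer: 1674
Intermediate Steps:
M(d) = -9*d
O(y, j) = (2 + y)/(2*j) (O(y, j) = (2 + y)/((2*j)) = (2 + y)*(1/(2*j)) = (2 + y)/(2*j))
(-3*(-3)*(-4))*(O(-8, 2) + M(5)) = (-3*(-3)*(-4))*((1/2)*(2 - 8)/2 - 9*5) = (9*(-4))*((1/2)*(1/2)*(-6) - 45) = -36*(-3/2 - 45) = -36*(-93/2) = 1674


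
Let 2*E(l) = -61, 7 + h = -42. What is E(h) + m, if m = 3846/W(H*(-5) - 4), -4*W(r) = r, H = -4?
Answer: -992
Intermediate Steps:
h = -49 (h = -7 - 42 = -49)
E(l) = -61/2 (E(l) = (½)*(-61) = -61/2)
W(r) = -r/4
m = -1923/2 (m = 3846/((-(-4*(-5) - 4)/4)) = 3846/((-(20 - 4)/4)) = 3846/((-¼*16)) = 3846/(-4) = 3846*(-¼) = -1923/2 ≈ -961.50)
E(h) + m = -61/2 - 1923/2 = -992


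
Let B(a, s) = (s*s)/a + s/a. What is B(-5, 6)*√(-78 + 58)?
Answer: -84*I*√5/5 ≈ -37.566*I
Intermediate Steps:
B(a, s) = s/a + s²/a (B(a, s) = s²/a + s/a = s/a + s²/a)
B(-5, 6)*√(-78 + 58) = (6*(1 + 6)/(-5))*√(-78 + 58) = (6*(-⅕)*7)*√(-20) = -84*I*√5/5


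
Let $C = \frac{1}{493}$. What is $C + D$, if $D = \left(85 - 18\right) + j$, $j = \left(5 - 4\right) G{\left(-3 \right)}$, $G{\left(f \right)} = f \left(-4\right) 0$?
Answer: $\frac{33032}{493} \approx 67.002$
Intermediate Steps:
$G{\left(f \right)} = 0$ ($G{\left(f \right)} = - 4 f 0 = 0$)
$j = 0$ ($j = \left(5 - 4\right) 0 = 1 \cdot 0 = 0$)
$C = \frac{1}{493} \approx 0.0020284$
$D = 67$ ($D = \left(85 - 18\right) + 0 = 67 + 0 = 67$)
$C + D = \frac{1}{493} + 67 = \frac{33032}{493}$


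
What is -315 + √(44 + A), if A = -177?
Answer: -315 + I*√133 ≈ -315.0 + 11.533*I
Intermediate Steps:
-315 + √(44 + A) = -315 + √(44 - 177) = -315 + √(-133) = -315 + I*√133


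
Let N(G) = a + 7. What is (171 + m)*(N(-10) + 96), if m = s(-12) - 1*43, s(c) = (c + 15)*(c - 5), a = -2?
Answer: 7777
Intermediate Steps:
s(c) = (-5 + c)*(15 + c) (s(c) = (15 + c)*(-5 + c) = (-5 + c)*(15 + c))
N(G) = 5 (N(G) = -2 + 7 = 5)
m = -94 (m = (-75 + (-12)² + 10*(-12)) - 1*43 = (-75 + 144 - 120) - 43 = -51 - 43 = -94)
(171 + m)*(N(-10) + 96) = (171 - 94)*(5 + 96) = 77*101 = 7777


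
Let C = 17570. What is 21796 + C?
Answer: 39366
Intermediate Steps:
21796 + C = 21796 + 17570 = 39366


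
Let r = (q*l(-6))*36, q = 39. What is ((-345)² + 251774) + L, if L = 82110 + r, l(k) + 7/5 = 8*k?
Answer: 1917757/5 ≈ 3.8355e+5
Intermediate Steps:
l(k) = -7/5 + 8*k
r = -346788/5 (r = (39*(-7/5 + 8*(-6)))*36 = (39*(-7/5 - 48))*36 = (39*(-247/5))*36 = -9633/5*36 = -346788/5 ≈ -69358.)
L = 63762/5 (L = 82110 - 346788/5 = 63762/5 ≈ 12752.)
((-345)² + 251774) + L = ((-345)² + 251774) + 63762/5 = (119025 + 251774) + 63762/5 = 370799 + 63762/5 = 1917757/5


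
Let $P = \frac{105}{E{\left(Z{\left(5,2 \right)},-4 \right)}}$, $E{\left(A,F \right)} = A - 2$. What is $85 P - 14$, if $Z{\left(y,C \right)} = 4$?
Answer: $\frac{8897}{2} \approx 4448.5$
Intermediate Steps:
$E{\left(A,F \right)} = -2 + A$ ($E{\left(A,F \right)} = A - 2 = -2 + A$)
$P = \frac{105}{2}$ ($P = \frac{105}{-2 + 4} = \frac{105}{2} \approx 52.5$)
$85 P - 14 = 85 \cdot \frac{105}{2} - 14 = \frac{8925}{2} - 14 = \frac{8897}{2}$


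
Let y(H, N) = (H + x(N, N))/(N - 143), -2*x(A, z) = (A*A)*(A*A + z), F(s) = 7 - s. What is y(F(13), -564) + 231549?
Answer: 50666534685/707 ≈ 7.1664e+7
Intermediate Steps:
x(A, z) = -A²*(z + A²)/2 (x(A, z) = -A*A*(A*A + z)/2 = -A²*(A² + z)/2 = -A²*(z + A²)/2)
y(H, N) = (H + N²*(-N - N²)/2)/(-143 + N) (y(H, N) = (H + N²*(-N - N²)/2)/(N - 143) = (H + N²*(-N - N²)/2)/(-143 + N))
y(F(13), -564) + 231549 = (-1*(-564)³ - 1*(-564)⁴ + 2*(7 - 1*13))/(2*(-143 - 564)) + 231549 = (½)*(-1*(-179406144) - 1*101185065216 + 2*(7 - 13))/(-707) + 231549 = (½)*(-1/707)*(179406144 - 101185065216 + 2*(-6)) + 231549 = (½)*(-1/707)*(179406144 - 101185065216 - 12) + 231549 = (½)*(-1/707)*(-101005659084) + 231549 = 50502829542/707 + 231549 = 50666534685/707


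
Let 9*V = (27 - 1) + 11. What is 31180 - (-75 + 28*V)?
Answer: 280259/9 ≈ 31140.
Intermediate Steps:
V = 37/9 (V = ((27 - 1) + 11)/9 = (26 + 11)/9 = (⅑)*37 = 37/9 ≈ 4.1111)
31180 - (-75 + 28*V) = 31180 - (-75 + 28*(37/9)) = 31180 - (-75 + 1036/9) = 31180 - 1*361/9 = 31180 - 361/9 = 280259/9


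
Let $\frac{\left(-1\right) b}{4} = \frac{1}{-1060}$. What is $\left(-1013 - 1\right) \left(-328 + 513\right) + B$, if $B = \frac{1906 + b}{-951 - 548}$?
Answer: $- \frac{74517818741}{397235} \approx -1.8759 \cdot 10^{5}$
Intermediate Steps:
$b = \frac{1}{265}$ ($b = - \frac{4}{-1060} = \left(-4\right) \left(- \frac{1}{1060}\right) = \frac{1}{265} \approx 0.0037736$)
$B = - \frac{505091}{397235}$ ($B = \frac{1906 + \frac{1}{265}}{-951 - 548} = \frac{505091}{265 \left(-1499\right)} = \frac{505091}{265} \left(- \frac{1}{1499}\right) = - \frac{505091}{397235} \approx -1.2715$)
$\left(-1013 - 1\right) \left(-328 + 513\right) + B = \left(-1013 - 1\right) \left(-328 + 513\right) - \frac{505091}{397235} = \left(-1014\right) 185 - \frac{505091}{397235} = -187590 - \frac{505091}{397235} = - \frac{74517818741}{397235}$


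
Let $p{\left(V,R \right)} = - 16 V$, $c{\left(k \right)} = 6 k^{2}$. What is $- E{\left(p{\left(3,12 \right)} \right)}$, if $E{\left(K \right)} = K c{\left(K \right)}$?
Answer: $663552$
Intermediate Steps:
$E{\left(K \right)} = 6 K^{3}$ ($E{\left(K \right)} = K 6 K^{2} = 6 K^{3}$)
$- E{\left(p{\left(3,12 \right)} \right)} = - 6 \left(\left(-16\right) 3\right)^{3} = - 6 \left(-48\right)^{3} = - 6 \left(-110592\right) = \left(-1\right) \left(-663552\right) = 663552$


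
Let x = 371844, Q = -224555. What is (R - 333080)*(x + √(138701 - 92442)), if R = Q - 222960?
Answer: -290259567180 - 780595*√46259 ≈ -2.9043e+11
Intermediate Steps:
R = -447515 (R = -224555 - 222960 = -447515)
(R - 333080)*(x + √(138701 - 92442)) = (-447515 - 333080)*(371844 + √(138701 - 92442)) = -780595*(371844 + √46259) = -290259567180 - 780595*√46259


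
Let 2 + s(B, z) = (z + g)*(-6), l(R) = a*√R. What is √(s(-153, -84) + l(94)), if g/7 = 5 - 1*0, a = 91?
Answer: √(292 + 91*√94) ≈ 34.268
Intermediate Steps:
g = 35 (g = 7*(5 - 1*0) = 7*(5 + 0) = 7*5 = 35)
l(R) = 91*√R
s(B, z) = -212 - 6*z (s(B, z) = -2 + (z + 35)*(-6) = -2 + (35 + z)*(-6) = -2 + (-210 - 6*z) = -212 - 6*z)
√(s(-153, -84) + l(94)) = √((-212 - 6*(-84)) + 91*√94) = √((-212 + 504) + 91*√94) = √(292 + 91*√94)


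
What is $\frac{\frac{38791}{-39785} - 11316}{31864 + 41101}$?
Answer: $- \frac{450245851}{2902912525} \approx -0.1551$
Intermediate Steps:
$\frac{\frac{38791}{-39785} - 11316}{31864 + 41101} = \frac{38791 \left(- \frac{1}{39785}\right) - 11316}{72965} = \left(- \frac{38791}{39785} - 11316\right) \frac{1}{72965} = \left(- \frac{450245851}{39785}\right) \frac{1}{72965} = - \frac{450245851}{2902912525}$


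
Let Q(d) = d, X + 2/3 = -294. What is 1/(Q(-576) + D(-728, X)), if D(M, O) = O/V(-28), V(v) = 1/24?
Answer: -1/7648 ≈ -0.00013075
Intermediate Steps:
X = -884/3 (X = -2/3 - 294 = -884/3 ≈ -294.67)
V(v) = 1/24
D(M, O) = 24*O (D(M, O) = O/(1/24) = O*24 = 24*O)
1/(Q(-576) + D(-728, X)) = 1/(-576 + 24*(-884/3)) = 1/(-576 - 7072) = 1/(-7648) = -1/7648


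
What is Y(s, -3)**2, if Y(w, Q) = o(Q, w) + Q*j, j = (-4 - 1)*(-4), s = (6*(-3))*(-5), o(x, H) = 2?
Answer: 3364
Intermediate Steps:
s = 90 (s = -18*(-5) = 90)
j = 20 (j = -5*(-4) = 20)
Y(w, Q) = 2 + 20*Q (Y(w, Q) = 2 + Q*20 = 2 + 20*Q)
Y(s, -3)**2 = (2 + 20*(-3))**2 = (2 - 60)**2 = (-58)**2 = 3364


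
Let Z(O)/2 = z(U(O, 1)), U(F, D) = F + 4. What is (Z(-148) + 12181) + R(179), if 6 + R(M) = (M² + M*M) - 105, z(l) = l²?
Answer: 117624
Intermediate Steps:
U(F, D) = 4 + F
Z(O) = 2*(4 + O)²
R(M) = -111 + 2*M² (R(M) = -6 + ((M² + M*M) - 105) = -6 + ((M² + M²) - 105) = -6 + (2*M² - 105) = -6 + (-105 + 2*M²) = -111 + 2*M²)
(Z(-148) + 12181) + R(179) = (2*(4 - 148)² + 12181) + (-111 + 2*179²) = (2*(-144)² + 12181) + (-111 + 2*32041) = (2*20736 + 12181) + (-111 + 64082) = (41472 + 12181) + 63971 = 53653 + 63971 = 117624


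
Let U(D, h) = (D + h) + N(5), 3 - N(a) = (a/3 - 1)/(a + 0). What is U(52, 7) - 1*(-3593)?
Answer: 54823/15 ≈ 3654.9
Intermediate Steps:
N(a) = 3 - (-1 + a/3)/a (N(a) = 3 - (a/3 - 1)/(a + 0) = 3 - (a*(1/3) - 1)/a = 3 - (a/3 - 1)/a = 3 - (-1 + a/3)/a)
U(D, h) = 43/15 + D + h (U(D, h) = (D + h) + (8/3 + 1/5) = (D + h) + 43/15 = 43/15 + D + h)
U(52, 7) - 1*(-3593) = (43/15 + 52 + 7) - 1*(-3593) = 928/15 + 3593 = 54823/15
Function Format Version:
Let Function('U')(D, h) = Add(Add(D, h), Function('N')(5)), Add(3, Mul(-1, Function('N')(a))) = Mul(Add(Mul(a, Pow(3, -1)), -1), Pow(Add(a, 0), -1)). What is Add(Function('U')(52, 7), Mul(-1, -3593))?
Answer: Rational(54823, 15) ≈ 3654.9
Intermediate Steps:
Function('N')(a) = Add(3, Mul(-1, Pow(a, -1), Add(-1, Mul(Rational(1, 3), a)))) (Function('N')(a) = Add(3, Mul(-1, Mul(Add(Mul(a, Pow(3, -1)), -1), Pow(Add(a, 0), -1)))) = Add(3, Mul(-1, Mul(Add(Mul(a, Rational(1, 3)), -1), Pow(a, -1)))) = Add(3, Mul(-1, Mul(Add(Mul(Rational(1, 3), a), -1), Pow(a, -1)))) = Add(3, Mul(-1, Mul(Add(-1, Mul(Rational(1, 3), a)), Pow(a, -1)))) = Add(3, Mul(-1, Mul(Pow(a, -1), Add(-1, Mul(Rational(1, 3), a))))) = Add(3, Mul(-1, Pow(a, -1), Add(-1, Mul(Rational(1, 3), a)))))
Function('U')(D, h) = Add(Rational(43, 15), D, h) (Function('U')(D, h) = Add(Add(D, h), Add(Rational(8, 3), Pow(5, -1))) = Add(Add(D, h), Add(Rational(8, 3), Rational(1, 5))) = Add(Add(D, h), Rational(43, 15)) = Add(Rational(43, 15), D, h))
Add(Function('U')(52, 7), Mul(-1, -3593)) = Add(Add(Rational(43, 15), 52, 7), Mul(-1, -3593)) = Add(Rational(928, 15), 3593) = Rational(54823, 15)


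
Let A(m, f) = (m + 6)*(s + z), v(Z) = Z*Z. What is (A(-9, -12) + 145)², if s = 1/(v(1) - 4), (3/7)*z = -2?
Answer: 25600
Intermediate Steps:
z = -14/3 (z = (7/3)*(-2) = -14/3 ≈ -4.6667)
v(Z) = Z²
s = -⅓ (s = 1/(1² - 4) = 1/(1 - 4) = 1/(-3) = -⅓ ≈ -0.33333)
A(m, f) = -30 - 5*m (A(m, f) = (m + 6)*(-⅓ - 14/3) = (6 + m)*(-5) = -30 - 5*m)
(A(-9, -12) + 145)² = ((-30 - 5*(-9)) + 145)² = ((-30 + 45) + 145)² = (15 + 145)² = 160² = 25600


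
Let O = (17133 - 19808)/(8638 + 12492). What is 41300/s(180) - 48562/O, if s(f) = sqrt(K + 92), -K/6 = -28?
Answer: 205223012/535 + 4130*sqrt(65)/13 ≈ 3.8616e+5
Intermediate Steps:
K = 168 (K = -6*(-28) = 168)
O = -535/4226 (O = -2675/21130 = -2675*1/21130 = -535/4226 ≈ -0.12660)
s(f) = 2*sqrt(65) (s(f) = sqrt(168 + 92) = sqrt(260) = 2*sqrt(65))
41300/s(180) - 48562/O = 41300/((2*sqrt(65))) - 48562/(-535/4226) = 41300*(sqrt(65)/130) - 48562*(-4226/535) = 4130*sqrt(65)/13 + 205223012/535 = 205223012/535 + 4130*sqrt(65)/13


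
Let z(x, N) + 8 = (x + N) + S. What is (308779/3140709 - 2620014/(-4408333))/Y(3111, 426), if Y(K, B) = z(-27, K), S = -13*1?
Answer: 9589902205333/42408126725361111 ≈ 0.00022613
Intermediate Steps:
S = -13
z(x, N) = -21 + N + x (z(x, N) = -8 + ((x + N) - 13) = -8 + ((N + x) - 13) = -8 + (-13 + N + x) = -21 + N + x)
Y(K, B) = -48 + K (Y(K, B) = -21 + K - 27 = -48 + K)
(308779/3140709 - 2620014/(-4408333))/Y(3111, 426) = (308779/3140709 - 2620014/(-4408333))/(-48 + 3111) = (308779*(1/3140709) - 2620014*(-1/4408333))/3063 = (308779/3140709 + 2620014/4408333)*(1/3063) = (9589902205333/13845291128097)*(1/3063) = 9589902205333/42408126725361111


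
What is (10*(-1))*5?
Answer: -50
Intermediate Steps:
(10*(-1))*5 = -10*5 = -50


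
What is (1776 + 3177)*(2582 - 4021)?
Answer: -7127367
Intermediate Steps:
(1776 + 3177)*(2582 - 4021) = 4953*(-1439) = -7127367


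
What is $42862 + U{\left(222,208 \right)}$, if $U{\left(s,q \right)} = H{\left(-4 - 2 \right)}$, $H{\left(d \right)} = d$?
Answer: $42856$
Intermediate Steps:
$U{\left(s,q \right)} = -6$ ($U{\left(s,q \right)} = -4 - 2 = -6$)
$42862 + U{\left(222,208 \right)} = 42862 - 6 = 42856$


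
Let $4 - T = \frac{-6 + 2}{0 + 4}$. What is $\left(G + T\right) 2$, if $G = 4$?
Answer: $18$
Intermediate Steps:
$T = 5$ ($T = 4 - \frac{-6 + 2}{0 + 4} = 4 - - \frac{4}{4} = 4 - \left(-4\right) \frac{1}{4} = 4 - -1 = 4 + 1 = 5$)
$\left(G + T\right) 2 = \left(4 + 5\right) 2 = 9 \cdot 2 = 18$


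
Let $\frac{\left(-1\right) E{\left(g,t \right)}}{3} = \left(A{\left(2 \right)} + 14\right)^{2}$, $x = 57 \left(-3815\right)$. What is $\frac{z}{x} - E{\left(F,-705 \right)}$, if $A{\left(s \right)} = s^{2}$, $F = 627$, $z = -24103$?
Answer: $\frac{211390363}{217455} \approx 972.11$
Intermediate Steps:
$x = -217455$
$E{\left(g,t \right)} = -972$ ($E{\left(g,t \right)} = - 3 \left(2^{2} + 14\right)^{2} = - 3 \left(4 + 14\right)^{2} = - 3 \cdot 18^{2} = \left(-3\right) 324 = -972$)
$\frac{z}{x} - E{\left(F,-705 \right)} = - \frac{24103}{-217455} - -972 = \left(-24103\right) \left(- \frac{1}{217455}\right) + 972 = \frac{24103}{217455} + 972 = \frac{211390363}{217455}$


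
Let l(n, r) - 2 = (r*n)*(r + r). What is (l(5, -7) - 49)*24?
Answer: 10632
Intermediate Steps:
l(n, r) = 2 + 2*n*r² (l(n, r) = 2 + (r*n)*(r + r) = 2 + (n*r)*(2*r) = 2 + 2*n*r²)
(l(5, -7) - 49)*24 = ((2 + 2*5*(-7)²) - 49)*24 = ((2 + 2*5*49) - 49)*24 = ((2 + 490) - 49)*24 = (492 - 49)*24 = 443*24 = 10632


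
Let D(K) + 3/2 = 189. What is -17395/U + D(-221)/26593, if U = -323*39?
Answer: 929894345/669984042 ≈ 1.3879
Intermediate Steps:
D(K) = 375/2 (D(K) = -3/2 + 189 = 375/2)
U = -12597
-17395/U + D(-221)/26593 = -17395/(-12597) + (375/2)/26593 = -17395*(-1/12597) + (375/2)*(1/26593) = 17395/12597 + 375/53186 = 929894345/669984042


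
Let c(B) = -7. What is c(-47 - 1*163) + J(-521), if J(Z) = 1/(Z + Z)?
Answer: -7295/1042 ≈ -7.0010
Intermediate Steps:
J(Z) = 1/(2*Z)
c(-47 - 1*163) + J(-521) = -7 + (1/2)/(-521) = -7 + (1/2)*(-1/521) = -7 - 1/1042 = -7295/1042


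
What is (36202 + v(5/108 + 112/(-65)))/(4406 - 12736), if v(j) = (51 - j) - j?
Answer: -127259801/29238300 ≈ -4.3525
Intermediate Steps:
v(j) = 51 - 2*j
(36202 + v(5/108 + 112/(-65)))/(4406 - 12736) = (36202 + (51 - 2*(5/108 + 112/(-65))))/(4406 - 12736) = (36202 + (51 - 2*(5*(1/108) + 112*(-1/65))))/(-8330) = (36202 + (51 - 2*(5/108 - 112/65)))*(-1/8330) = (36202 + (51 - 2*(-11771/7020)))*(-1/8330) = (36202 + (51 + 11771/3510))*(-1/8330) = (36202 + 190781/3510)*(-1/8330) = (127259801/3510)*(-1/8330) = -127259801/29238300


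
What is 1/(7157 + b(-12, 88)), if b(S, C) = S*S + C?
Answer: 1/7389 ≈ 0.00013534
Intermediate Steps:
b(S, C) = C + S**2 (b(S, C) = S**2 + C = C + S**2)
1/(7157 + b(-12, 88)) = 1/(7157 + (88 + (-12)**2)) = 1/(7157 + (88 + 144)) = 1/(7157 + 232) = 1/7389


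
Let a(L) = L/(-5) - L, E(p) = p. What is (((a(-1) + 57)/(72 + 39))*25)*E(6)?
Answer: 2910/37 ≈ 78.649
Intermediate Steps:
a(L) = -6*L/5 (a(L) = L*(-⅕) - L = -L/5 - L = -6*L/5)
(((a(-1) + 57)/(72 + 39))*25)*E(6) = (((-6/5*(-1) + 57)/(72 + 39))*25)*6 = (((6/5 + 57)/111)*25)*6 = (((291/5)*(1/111))*25)*6 = ((97/185)*25)*6 = (485/37)*6 = 2910/37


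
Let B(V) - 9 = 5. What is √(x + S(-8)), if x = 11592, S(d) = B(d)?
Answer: √11606 ≈ 107.73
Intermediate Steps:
B(V) = 14 (B(V) = 9 + 5 = 14)
S(d) = 14
√(x + S(-8)) = √(11592 + 14) = √11606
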